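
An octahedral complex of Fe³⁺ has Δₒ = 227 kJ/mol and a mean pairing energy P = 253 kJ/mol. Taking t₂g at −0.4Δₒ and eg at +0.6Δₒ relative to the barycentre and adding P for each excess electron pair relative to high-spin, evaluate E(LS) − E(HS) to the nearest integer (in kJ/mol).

52

Group 8 minus oxidation state +3 gives a d⁵ configuration for Fe³⁺.
High-spin: t₂g³ eg², CFSE = 0.0Δₒ = 0 kJ/mol.
Low-spin t₂g⁵ eg⁰ gives -2.0Δₒ = -454 kJ/mol, but forming 2 extra pairs costs 2P = 506 kJ/mol, so E(LS) = -454 + 506 = 52 kJ/mol.
Thus E(LS) − E(HS) = 52 kJ/mol.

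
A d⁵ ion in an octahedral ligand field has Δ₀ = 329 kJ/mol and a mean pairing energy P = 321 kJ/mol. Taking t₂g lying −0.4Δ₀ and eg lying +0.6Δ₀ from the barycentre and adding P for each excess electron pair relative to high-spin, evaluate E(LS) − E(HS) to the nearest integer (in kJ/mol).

-16

High-spin: t₂g³ eg², CFSE = 0.0Δ₀ = 0 kJ/mol.
For low-spin the configuration is t₂g⁵ eg⁰: orbital energy -2.0 × 329 = -658 kJ/mol, and 2 additional pairs relative to high-spin add 642 kJ/mol, giving -16 kJ/mol.
The difference is -16 − (0) = -16 kJ/mol, so low-spin lies lower.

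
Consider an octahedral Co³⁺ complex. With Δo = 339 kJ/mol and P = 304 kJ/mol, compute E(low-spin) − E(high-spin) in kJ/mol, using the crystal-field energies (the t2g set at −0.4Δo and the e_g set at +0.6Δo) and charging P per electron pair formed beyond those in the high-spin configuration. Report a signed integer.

-70

Co is in group 9, so Co³⁺ is d⁶ (9 − 3 = 6).
High-spin d⁶ fills as t2g^4 e_g^2 with CFSE 4(−0.4) + 2(+0.6) = -0.4Δo = -136 kJ/mol.
Low-spin: t2g^6 e_g^0, orbital CFSE = -2.4Δo = -814 kJ/mol; plus 2 excess pairs × P = +608 kJ/mol; total -206 kJ/mol.
The difference is -206 − (-136) = -70 kJ/mol, so low-spin lies lower.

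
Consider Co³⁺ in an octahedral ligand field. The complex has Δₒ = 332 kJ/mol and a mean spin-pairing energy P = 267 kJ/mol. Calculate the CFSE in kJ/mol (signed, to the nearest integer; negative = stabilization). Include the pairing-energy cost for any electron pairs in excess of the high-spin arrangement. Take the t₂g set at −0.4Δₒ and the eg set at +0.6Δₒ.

-263

Co sits in group 9; removing 3 electrons leaves Co³⁺ with 9 − 3 = 6 d electrons.
With Δₒ > P the complex is low-spin.
That gives t₂g⁶ eg⁰.
Orbital CFSE = -2.4Δₒ = -2.4 × 332 = -797 kJ/mol.
Excess pairs vs high-spin: 3 − 1 = 2; pairing cost = +534 kJ/mol.
Net CFSE = -797 + 534 = -263 kJ/mol.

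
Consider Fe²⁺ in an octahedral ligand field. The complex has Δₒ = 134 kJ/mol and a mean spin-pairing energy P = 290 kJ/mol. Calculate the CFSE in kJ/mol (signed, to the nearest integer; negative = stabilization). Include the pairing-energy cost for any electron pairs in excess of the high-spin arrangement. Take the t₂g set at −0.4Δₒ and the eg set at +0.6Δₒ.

Fe sits in group 8; removing 2 electrons leaves Fe²⁺ with 8 − 2 = 6 d electrons.
Δₒ < P, so pairing is avoided: the ground state is high-spin.
That gives t₂g⁴ eg².
Orbital CFSE = -0.4Δₒ = -0.4 × 134 = -54 kJ/mol.
High-spin has no excess pairs, so no pairing correction applies.

-54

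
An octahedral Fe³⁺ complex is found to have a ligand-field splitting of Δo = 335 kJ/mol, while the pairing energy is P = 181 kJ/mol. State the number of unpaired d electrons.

Fe sits in group 8; removing 3 electrons leaves Fe³⁺ with 8 − 3 = 5 d electrons.
Since Δo = 335 kJ/mol > P = 181 kJ/mol, the complex adopts the low-spin configuration.
Filling d⁵ accordingly: t2g^5 e_g^0.
Unpaired electrons: 1.

1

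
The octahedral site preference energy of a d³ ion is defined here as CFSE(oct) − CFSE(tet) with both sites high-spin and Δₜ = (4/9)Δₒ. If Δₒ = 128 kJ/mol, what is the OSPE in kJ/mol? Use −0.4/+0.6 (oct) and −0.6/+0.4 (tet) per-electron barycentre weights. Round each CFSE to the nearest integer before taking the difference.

-108

Octahedral high-spin t₂g³ eg⁰: CFSE = -1.2 × 128 = -154 kJ/mol.
Tetrahedral: e² t₂¹, CFSE = 2(−0.6) + 1(+0.4) = -0.8Δₜ = -0.8 × (4/9) × 128 = -46 kJ/mol.
Subtracting, OSPE = -154 − (-46) = -108 kJ/mol.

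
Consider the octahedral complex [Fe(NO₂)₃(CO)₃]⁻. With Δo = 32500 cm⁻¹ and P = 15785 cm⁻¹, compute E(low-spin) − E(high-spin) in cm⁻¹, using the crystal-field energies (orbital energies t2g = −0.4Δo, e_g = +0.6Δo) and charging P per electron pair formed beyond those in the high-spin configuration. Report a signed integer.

-33430

Ligand charges: 3×(-1) from NO₂⁻ and 3×(+0) from CO sum to -3; with overall charge -1, Fe is +2.
Fe is in group 8, so Fe²⁺ is d⁶ (8 − 2 = 6).
In the high-spin limit (t2g^4 e_g^2) the orbital term is -0.4Δo = -13000 cm⁻¹, with no excess pairing.
For low-spin the configuration is t2g^6 e_g^0: orbital energy -2.4 × 32500 = -78000 cm⁻¹, and 2 additional pairs relative to high-spin add 31570 cm⁻¹, giving -46430 cm⁻¹.
E(LS) − E(HS) = -46430 − (-13000) = -33430 cm⁻¹.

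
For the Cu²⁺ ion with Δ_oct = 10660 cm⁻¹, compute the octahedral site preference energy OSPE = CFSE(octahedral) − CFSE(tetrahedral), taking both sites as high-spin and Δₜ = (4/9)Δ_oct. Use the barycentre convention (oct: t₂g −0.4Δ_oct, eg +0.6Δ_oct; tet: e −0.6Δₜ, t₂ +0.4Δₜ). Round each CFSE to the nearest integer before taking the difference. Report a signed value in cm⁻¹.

-4501

Group 11 minus oxidation state +2 gives a d⁹ configuration for Cu²⁺.
Octahedral (high-spin): t2g^6 e_g^3, CFSE = 6(−0.4) + 3(+0.6) = -0.6Δ_oct = -0.6 × 10660 = -6396 cm⁻¹.
Tetrahedral: e^4 t2^5, CFSE = 4(−0.6) + 5(+0.4) = -0.4Δₜ = -0.4 × (4/9) × 10660 = -1895 cm⁻¹.
OSPE = CFSE(oct) − CFSE(tet) = -6396 − (-1895) = -4501 cm⁻¹.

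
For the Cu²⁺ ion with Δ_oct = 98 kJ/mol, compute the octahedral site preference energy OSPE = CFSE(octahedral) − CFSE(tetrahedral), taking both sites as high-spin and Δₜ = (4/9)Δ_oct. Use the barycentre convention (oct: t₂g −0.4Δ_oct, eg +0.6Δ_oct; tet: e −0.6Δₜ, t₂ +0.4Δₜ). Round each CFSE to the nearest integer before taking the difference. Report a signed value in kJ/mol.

Cu²⁺: group 11, so d-count = 11 − 2 = 9.
In an octahedral site d⁹ (HS) is t₂g⁶ eg³, giving CFSE(oct) = -0.6Δ_oct = -59 kJ/mol.
Tetrahedral e⁴ t₂⁵ gives -0.4Δₜ = -0.4 × (4/9) × 98 = -17 kJ/mol.
OSPE = CFSE(oct) − CFSE(tet) = -59 − (-17) = -42 kJ/mol.

-42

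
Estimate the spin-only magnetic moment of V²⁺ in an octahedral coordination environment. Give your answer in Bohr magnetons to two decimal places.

3.87 Bohr magnetons

V²⁺: group 5, so d-count = 5 − 2 = 3.
Configuration: t₂g³ eg⁰ → 3 unpaired electrons.
μ(spin-only) = √[3(3+2)] = √15 ≈ 3.87 Bohr magnetons.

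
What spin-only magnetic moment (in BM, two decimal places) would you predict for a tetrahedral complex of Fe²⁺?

Fe sits in group 8; removing 2 electrons leaves Fe²⁺ with 8 − 2 = 6 d electrons.
Tetrahedral splitting is small, so the complex is high-spin.
Configuration: e³ t₂³ → 4 unpaired electrons.
μ(spin-only) = √[4(4+2)] = √24 ≈ 4.90 BM.

4.90 BM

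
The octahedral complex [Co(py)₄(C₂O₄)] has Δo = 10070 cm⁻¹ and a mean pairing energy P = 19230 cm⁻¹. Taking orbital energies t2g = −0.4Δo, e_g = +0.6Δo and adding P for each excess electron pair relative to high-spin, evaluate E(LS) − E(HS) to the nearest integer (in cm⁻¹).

9160

Ligand charges: 4×(+0) from py and 1×(-2) from C₂O₄²⁻ sum to -2; with overall charge +0, Co is +2.
Co²⁺: group 9, so d-count = 9 − 2 = 7.
High-spin: t2g^5 e_g^2, CFSE = -0.8Δo = -8056 cm⁻¹.
Low-spin: t2g^6 e_g^1, orbital CFSE = -1.8Δo = -18126 cm⁻¹; plus 1 excess pair × P = +19230 cm⁻¹; total 1104 cm⁻¹.
Thus E(LS) − E(HS) = 9160 cm⁻¹.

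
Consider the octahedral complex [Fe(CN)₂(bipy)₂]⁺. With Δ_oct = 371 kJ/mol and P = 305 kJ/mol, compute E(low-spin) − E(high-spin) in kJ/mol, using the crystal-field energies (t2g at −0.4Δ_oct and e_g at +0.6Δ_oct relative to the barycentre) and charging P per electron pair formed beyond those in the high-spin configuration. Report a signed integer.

Ligand charges: 2×(-1) from CN⁻ and 2×(+0) from bipy sum to -2; with overall charge +1, Fe is +3.
Fe sits in group 8; removing 3 electrons leaves Fe³⁺ with 8 − 3 = 5 d electrons.
In the high-spin limit (t2g^3 e_g^2) the orbital term is 0.0Δ_oct = 0 kJ/mol, with no excess pairing.
For low-spin the configuration is t2g^5 e_g^0: orbital energy -2.0 × 371 = -742 kJ/mol, and 2 additional pairs relative to high-spin add 610 kJ/mol, giving -132 kJ/mol.
Thus E(LS) − E(HS) = -132 kJ/mol.

-132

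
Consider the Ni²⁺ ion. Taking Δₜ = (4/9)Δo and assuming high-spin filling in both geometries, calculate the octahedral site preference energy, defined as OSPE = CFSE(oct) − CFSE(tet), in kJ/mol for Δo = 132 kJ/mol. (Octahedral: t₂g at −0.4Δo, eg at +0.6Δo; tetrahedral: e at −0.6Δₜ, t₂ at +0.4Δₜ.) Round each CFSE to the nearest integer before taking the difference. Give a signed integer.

-111

Ni is in group 10, so Ni²⁺ is d⁸ (10 − 2 = 8).
Octahedral high-spin t₂g⁶ eg²: CFSE = -1.2 × 132 = -158 kJ/mol.
In a tetrahedral site the filling is e⁴ t₂⁴: CFSE(tet) = -0.8Δₜ = -0.8 × (4/9)(132) = -47 kJ/mol.
Subtracting, OSPE = -158 − (-47) = -111 kJ/mol.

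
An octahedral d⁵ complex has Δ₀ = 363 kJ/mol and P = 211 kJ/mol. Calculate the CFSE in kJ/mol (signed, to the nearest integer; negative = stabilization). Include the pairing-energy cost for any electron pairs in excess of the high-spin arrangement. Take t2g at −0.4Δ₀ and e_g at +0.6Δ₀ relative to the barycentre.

Here Δ₀ > P (363 > 211), so the low-spin state is favoured.
That gives t2g^5 e_g^0.
Orbital CFSE = -2.0Δ₀ = -2.0 × 363 = -726 kJ/mol.
Excess pairs vs high-spin: 2 − 0 = 2; pairing cost = +422 kJ/mol.
Net CFSE = -726 + 422 = -304 kJ/mol.

-304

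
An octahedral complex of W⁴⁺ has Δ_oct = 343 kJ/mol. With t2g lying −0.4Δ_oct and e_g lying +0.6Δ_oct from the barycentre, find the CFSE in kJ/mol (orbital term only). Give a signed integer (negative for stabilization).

W⁴⁺: group 6, so d-count = 6 − 4 = 2.
For octahedral d² the high- and low-spin configurations coincide.
Electron filling gives t2g^2 e_g^0.
Orbital CFSE = 2(-0.4) + 0(0.6) = -0.8Δ_oct = -0.8 × 343 = -274 kJ/mol.

-274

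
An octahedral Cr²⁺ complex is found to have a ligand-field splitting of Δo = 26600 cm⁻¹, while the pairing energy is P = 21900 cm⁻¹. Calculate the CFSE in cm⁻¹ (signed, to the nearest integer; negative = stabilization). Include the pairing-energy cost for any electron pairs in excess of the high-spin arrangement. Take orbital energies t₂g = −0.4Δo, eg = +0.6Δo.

-20660

Cr is in group 6, so Cr²⁺ is d⁴ (6 − 2 = 4).
Here Δo > P (26600 > 21900), so the low-spin state is favoured.
Filling d⁴ accordingly: t₂g⁴ eg⁰.
Orbital CFSE = -1.6Δo = -1.6 × 26600 = -42560 cm⁻¹.
Excess pairs vs high-spin: 1 − 0 = 1; pairing cost = +21900 cm⁻¹.
Net CFSE = -42560 + 21900 = -20660 cm⁻¹.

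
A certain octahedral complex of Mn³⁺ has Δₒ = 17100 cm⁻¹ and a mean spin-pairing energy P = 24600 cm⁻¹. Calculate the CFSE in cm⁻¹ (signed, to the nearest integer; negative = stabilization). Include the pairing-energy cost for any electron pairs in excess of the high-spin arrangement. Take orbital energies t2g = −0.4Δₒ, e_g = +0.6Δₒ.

Group 7 minus oxidation state +3 gives a d⁴ configuration for Mn³⁺.
Here Δₒ < P (17100 < 24600), so the high-spin state is favoured.
That gives t2g^3 e_g^1.
Orbital CFSE = -0.6Δₒ = -0.6 × 17100 = -10260 cm⁻¹.
High-spin has no excess pairs, so no pairing correction applies.

-10260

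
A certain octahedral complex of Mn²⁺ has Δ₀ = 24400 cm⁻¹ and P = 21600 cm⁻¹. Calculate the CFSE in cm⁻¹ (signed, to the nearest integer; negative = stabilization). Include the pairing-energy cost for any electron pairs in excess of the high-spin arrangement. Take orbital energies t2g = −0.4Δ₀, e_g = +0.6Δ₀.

-5600

Mn²⁺: group 7, so d-count = 7 − 2 = 5.
With Δ₀ > P the complex is low-spin.
Filling d⁵ accordingly: t2g^5 e_g^0.
Orbital CFSE = -2.0Δ₀ = -2.0 × 24400 = -48800 cm⁻¹.
Excess pairs vs high-spin: 2 − 0 = 2; pairing cost = +43200 cm⁻¹.
Net CFSE = -48800 + 43200 = -5600 cm⁻¹.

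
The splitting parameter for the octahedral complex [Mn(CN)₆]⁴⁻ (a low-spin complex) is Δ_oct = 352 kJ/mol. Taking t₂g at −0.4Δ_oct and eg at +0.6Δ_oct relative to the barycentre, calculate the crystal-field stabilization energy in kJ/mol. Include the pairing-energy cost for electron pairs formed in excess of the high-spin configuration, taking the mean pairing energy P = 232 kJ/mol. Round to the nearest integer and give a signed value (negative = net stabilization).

Each CN⁻ contributes -1; 6 × (-1) = -6. With overall charge -4, Mn is in the +2 oxidation state.
Mn²⁺: group 7, so d-count = 7 − 2 = 5.
Electron filling gives t₂g⁵ eg⁰.
Orbital CFSE = 5(-0.4) + 0(0.6) = -2.0Δ_oct = -2.0 × 352 = -704 kJ/mol.
Pairing penalty: 2 pairs vs 0 in the high-spin reference → 2 extra × P = 464 kJ/mol.
Net CFSE = -704 + 464 = -240 kJ/mol.

-240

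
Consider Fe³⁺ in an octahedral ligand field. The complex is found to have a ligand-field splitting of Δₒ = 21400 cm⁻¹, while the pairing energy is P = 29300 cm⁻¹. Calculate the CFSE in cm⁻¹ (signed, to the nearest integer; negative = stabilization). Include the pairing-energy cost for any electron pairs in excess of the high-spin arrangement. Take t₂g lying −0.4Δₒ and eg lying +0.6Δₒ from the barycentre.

Fe³⁺: group 8, so d-count = 8 − 3 = 5.
Δₒ < P, so pairing is avoided: the ground state is high-spin.
That gives t₂g³ eg².
Orbital CFSE = 0.0Δₒ = 0.0 × 21400 = 0 cm⁻¹.
High-spin has no excess pairs, so no pairing correction applies.

0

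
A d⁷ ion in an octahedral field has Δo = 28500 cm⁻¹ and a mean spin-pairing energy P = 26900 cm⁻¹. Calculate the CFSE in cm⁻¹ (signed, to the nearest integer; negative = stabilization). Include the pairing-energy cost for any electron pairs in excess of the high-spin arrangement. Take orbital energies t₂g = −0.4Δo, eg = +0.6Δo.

-24400

Δo > P, so pairing is preferred: the ground state is low-spin.
Filling d⁷ accordingly: t₂g⁶ eg¹.
Orbital CFSE = -1.8Δo = -1.8 × 28500 = -51300 cm⁻¹.
Excess pairs vs high-spin: 3 − 2 = 1; pairing cost = +26900 cm⁻¹.
Net CFSE = -51300 + 26900 = -24400 cm⁻¹.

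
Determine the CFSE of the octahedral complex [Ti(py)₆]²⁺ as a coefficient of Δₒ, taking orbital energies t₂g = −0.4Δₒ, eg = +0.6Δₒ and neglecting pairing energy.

-0.8 Δₒ

py is neutral, so the +2 overall charge sits on Ti: oxidation state +2.
Ti sits in group 4; removing 2 electrons leaves Ti²⁺ with 4 − 2 = 2 d electrons.
Configuration: t₂g² eg⁰.
CFSE = 2(-0.4Δₒ) + 0(0.6Δₒ) = -0.8Δₒ + 0.0Δₒ = -0.8Δₒ.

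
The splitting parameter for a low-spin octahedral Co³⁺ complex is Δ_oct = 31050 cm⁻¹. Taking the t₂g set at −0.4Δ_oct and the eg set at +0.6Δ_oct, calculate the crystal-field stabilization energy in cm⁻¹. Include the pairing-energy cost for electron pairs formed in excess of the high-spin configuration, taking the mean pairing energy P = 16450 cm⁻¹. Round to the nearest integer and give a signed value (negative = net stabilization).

-41620

Co³⁺: group 9, so d-count = 9 − 3 = 6.
Configuration: t₂g⁶ eg⁰.
Orbital CFSE = 6(-0.4) + 0(0.6) = -2.4Δ_oct = -2.4 × 31050 = -74520 cm⁻¹.
Pairing penalty: 3 pairs vs 1 in the high-spin reference → 2 extra × P = 32900 cm⁻¹.
Combining: -74520 + 32900 = -41620 cm⁻¹.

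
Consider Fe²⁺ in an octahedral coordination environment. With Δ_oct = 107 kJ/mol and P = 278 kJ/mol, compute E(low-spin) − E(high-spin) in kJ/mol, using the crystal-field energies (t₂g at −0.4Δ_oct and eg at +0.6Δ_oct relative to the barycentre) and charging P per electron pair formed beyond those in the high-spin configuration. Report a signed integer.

Fe sits in group 8; removing 2 electrons leaves Fe²⁺ with 8 − 2 = 6 d electrons.
High-spin: t₂g⁴ eg², CFSE = -0.4Δ_oct = -43 kJ/mol.
Low-spin t₂g⁶ eg⁰ gives -2.4Δ_oct = -257 kJ/mol, but forming 2 extra pairs costs 2P = 556 kJ/mol, so E(LS) = -257 + 556 = 299 kJ/mol.
E(LS) − E(HS) = 299 − (-43) = 342 kJ/mol.

342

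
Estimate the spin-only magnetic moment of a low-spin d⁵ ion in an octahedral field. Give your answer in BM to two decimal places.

Configuration: t₂g⁵ eg⁰ → 1 unpaired electron.
μ(spin-only) = √[1(1+2)] = √3 ≈ 1.73 BM.

1.73 BM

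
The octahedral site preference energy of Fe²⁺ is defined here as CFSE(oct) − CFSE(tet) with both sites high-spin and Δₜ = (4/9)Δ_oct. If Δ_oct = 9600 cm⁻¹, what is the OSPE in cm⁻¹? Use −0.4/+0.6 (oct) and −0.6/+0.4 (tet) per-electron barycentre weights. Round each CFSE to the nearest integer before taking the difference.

Fe sits in group 8; removing 2 electrons leaves Fe²⁺ with 8 − 2 = 6 d electrons.
Octahedral (high-spin): t₂g⁴ eg², CFSE = 4(−0.4) + 2(+0.6) = -0.4Δ_oct = -0.4 × 9600 = -3840 cm⁻¹.
Tetrahedral e³ t₂³ gives -0.6Δₜ = -0.6 × (4/9) × 9600 = -2560 cm⁻¹.
OSPE = CFSE(oct) − CFSE(tet) = -3840 − (-2560) = -1280 cm⁻¹.

-1280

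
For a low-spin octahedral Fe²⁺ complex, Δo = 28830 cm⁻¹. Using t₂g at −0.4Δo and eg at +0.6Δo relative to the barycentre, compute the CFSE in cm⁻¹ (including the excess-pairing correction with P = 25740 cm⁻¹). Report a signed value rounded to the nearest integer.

Fe is in group 8, so Fe²⁺ is d⁶ (8 − 2 = 6).
Electron filling gives t₂g⁶ eg⁰.
Orbital CFSE = 6(-0.4) + 0(0.6) = -2.4Δo = -2.4 × 28830 = -69192 cm⁻¹.
Relative to high-spin t₂g⁴ eg² (1 paired), the low-spin configuration has 2 additional pairs, contributing +2 × 25740 = +51480 cm⁻¹.
Combining: -69192 + 51480 = -17712 cm⁻¹.

-17712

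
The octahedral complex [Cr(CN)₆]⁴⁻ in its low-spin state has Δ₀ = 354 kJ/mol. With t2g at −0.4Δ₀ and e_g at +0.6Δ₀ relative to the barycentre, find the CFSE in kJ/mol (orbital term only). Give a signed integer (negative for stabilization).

Each CN⁻ contributes -1; 6 × (-1) = -6. With overall charge -4, Cr is in the +2 oxidation state.
Cr is in group 6, so Cr²⁺ is d⁴ (6 − 2 = 4).
Electron filling gives t2g^4 e_g^0.
The orbital stabilization is -1.6Δ₀ = -1.6 × 354 = -566 kJ/mol.

-566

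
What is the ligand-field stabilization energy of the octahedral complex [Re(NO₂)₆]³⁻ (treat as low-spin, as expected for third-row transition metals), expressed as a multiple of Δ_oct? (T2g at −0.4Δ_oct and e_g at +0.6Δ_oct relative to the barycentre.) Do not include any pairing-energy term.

Each NO₂⁻ contributes -1; 6 × (-1) = -6. With overall charge -3, Re is in the +3 oxidation state.
Group 7 minus oxidation state +3 gives a d⁴ configuration for Re³⁺.
Configuration: t2g^4 e_g^0.
CFSE = 4(-0.4Δ_oct) + 0(0.6Δ_oct) = -1.6Δ_oct + 0.0Δ_oct = -1.6Δ_oct.

-1.6 Δ_oct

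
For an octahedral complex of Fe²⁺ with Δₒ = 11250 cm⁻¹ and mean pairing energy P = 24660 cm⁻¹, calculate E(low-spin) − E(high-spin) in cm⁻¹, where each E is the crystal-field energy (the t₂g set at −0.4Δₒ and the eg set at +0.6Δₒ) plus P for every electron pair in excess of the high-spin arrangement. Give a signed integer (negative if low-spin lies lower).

26820

Group 8 minus oxidation state +2 gives a d⁶ configuration for Fe²⁺.
High-spin: t₂g⁴ eg², CFSE = -0.4Δₒ = -4500 cm⁻¹.
For low-spin the configuration is t₂g⁶ eg⁰: orbital energy -2.4 × 11250 = -27000 cm⁻¹, and 2 additional pairs relative to high-spin add 49320 cm⁻¹, giving 22320 cm⁻¹.
The difference is 22320 − (-4500) = 26820 cm⁻¹, so high-spin lies lower.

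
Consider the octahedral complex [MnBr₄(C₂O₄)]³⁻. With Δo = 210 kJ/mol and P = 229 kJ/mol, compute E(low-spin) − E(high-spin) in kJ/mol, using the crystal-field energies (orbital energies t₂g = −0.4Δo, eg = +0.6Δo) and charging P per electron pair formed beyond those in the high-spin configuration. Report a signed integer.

19

Ligand charges: 4×(-1) from Br⁻ and 1×(-2) from C₂O₄²⁻ sum to -6; with overall charge -3, Mn is +3.
Mn is in group 7, so Mn³⁺ is d⁴ (7 − 3 = 4).
In the high-spin limit (t₂g³ eg¹) the orbital term is -0.6Δo = -126 kJ/mol, with no excess pairing.
For low-spin the configuration is t₂g⁴ eg⁰: orbital energy -1.6 × 210 = -336 kJ/mol, and 1 additional pair relative to high-spin adds 229 kJ/mol, giving -107 kJ/mol.
E(LS) − E(HS) = -107 − (-126) = 19 kJ/mol.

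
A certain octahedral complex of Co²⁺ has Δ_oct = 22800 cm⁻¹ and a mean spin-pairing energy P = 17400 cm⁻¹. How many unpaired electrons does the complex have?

1

Co is in group 9, so Co²⁺ is d⁷ (9 − 2 = 7).
With Δ_oct > P the complex is low-spin.
That gives t₂g⁶ eg¹.
Unpaired electrons: 1.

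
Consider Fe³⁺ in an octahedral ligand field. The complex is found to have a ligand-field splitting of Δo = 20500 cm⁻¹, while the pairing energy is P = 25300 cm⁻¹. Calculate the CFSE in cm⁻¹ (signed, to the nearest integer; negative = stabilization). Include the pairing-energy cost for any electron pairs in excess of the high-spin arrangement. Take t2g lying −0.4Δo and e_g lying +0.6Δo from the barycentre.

Fe³⁺: group 8, so d-count = 8 − 3 = 5.
Here Δo < P (20500 < 25300), so the high-spin state is favoured.
Configuration: t2g^3 e_g^2.
Orbital CFSE = 0.0Δo = 0.0 × 20500 = 0 cm⁻¹.
High-spin has no excess pairs, so no pairing correction applies.

0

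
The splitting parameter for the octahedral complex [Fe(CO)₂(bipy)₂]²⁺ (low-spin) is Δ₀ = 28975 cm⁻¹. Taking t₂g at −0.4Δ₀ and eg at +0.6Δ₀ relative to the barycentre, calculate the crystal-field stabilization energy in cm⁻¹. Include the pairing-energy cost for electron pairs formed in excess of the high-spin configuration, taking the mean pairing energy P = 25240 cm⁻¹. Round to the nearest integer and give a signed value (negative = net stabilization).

-19060

Ligand charges: 2×(+0) from CO and 2×(+0) from bipy sum to +0; with overall charge +2, Fe is +2.
Group 8 minus oxidation state +2 gives a d⁶ configuration for Fe²⁺.
Electron filling gives t₂g⁶ eg⁰.
Orbital CFSE = 6(-0.4) + 0(0.6) = -2.4Δ₀ = -2.4 × 28975 = -69540 cm⁻¹.
Pairing penalty: 3 pairs vs 1 in the high-spin reference → 2 extra × P = 50480 cm⁻¹.
Combining: -69540 + 50480 = -19060 cm⁻¹.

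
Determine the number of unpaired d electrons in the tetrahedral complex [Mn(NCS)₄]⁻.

4

Each NCS⁻ contributes -1; 4 × (-1) = -4. With overall charge -1, Mn is in the +3 oxidation state.
Mn sits in group 7; removing 3 electrons leaves Mn³⁺ with 7 − 3 = 4 d electrons.
Tetrahedral splitting is small, so the complex is high-spin.
Configuration: e² t₂², giving 4 unpaired electrons.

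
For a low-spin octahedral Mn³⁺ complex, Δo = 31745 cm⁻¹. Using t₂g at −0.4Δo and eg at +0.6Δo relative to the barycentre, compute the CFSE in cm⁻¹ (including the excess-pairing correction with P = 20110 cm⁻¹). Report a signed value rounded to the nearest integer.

Group 7 minus oxidation state +3 gives a d⁴ configuration for Mn³⁺.
Configuration: t₂g⁴ eg⁰.
CFSE(orbital) = 4×(-0.4Δo) + 0×(0.6Δo) = -1.6Δo; with Δo = 31745 cm⁻¹ that is -50792 cm⁻¹.
Pairing penalty: 1 pair vs 0 in the high-spin reference → 1 extra × P = 20110 cm⁻¹.
Combining: -50792 + 20110 = -30682 cm⁻¹.

-30682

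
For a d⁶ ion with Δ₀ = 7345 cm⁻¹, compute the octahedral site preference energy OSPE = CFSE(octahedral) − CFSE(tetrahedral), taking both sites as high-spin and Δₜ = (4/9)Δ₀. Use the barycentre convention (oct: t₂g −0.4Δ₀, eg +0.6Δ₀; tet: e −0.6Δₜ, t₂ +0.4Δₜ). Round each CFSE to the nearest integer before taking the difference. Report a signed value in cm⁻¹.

In an octahedral site d⁶ (HS) is t2g^4 e_g^2, giving CFSE(oct) = -0.4Δ₀ = -2938 cm⁻¹.
Tetrahedral: e^3 t2^3, CFSE = 3(−0.6) + 3(+0.4) = -0.6Δₜ = -0.6 × (4/9) × 7345 = -1959 cm⁻¹.
Subtracting, OSPE = -2938 − (-1959) = -979 cm⁻¹.

-979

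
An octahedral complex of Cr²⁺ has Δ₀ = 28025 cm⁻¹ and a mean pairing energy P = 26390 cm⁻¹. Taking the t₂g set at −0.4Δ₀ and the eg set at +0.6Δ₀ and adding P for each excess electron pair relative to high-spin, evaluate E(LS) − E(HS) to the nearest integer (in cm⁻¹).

Cr sits in group 6; removing 2 electrons leaves Cr²⁺ with 6 − 2 = 4 d electrons.
In the high-spin limit (t₂g³ eg¹) the orbital term is -0.6Δ₀ = -16815 cm⁻¹, with no excess pairing.
Low-spin: t₂g⁴ eg⁰, orbital CFSE = -1.6Δ₀ = -44840 cm⁻¹; plus 1 excess pair × P = +26390 cm⁻¹; total -18450 cm⁻¹.
E(LS) − E(HS) = -18450 − (-16815) = -1635 cm⁻¹.

-1635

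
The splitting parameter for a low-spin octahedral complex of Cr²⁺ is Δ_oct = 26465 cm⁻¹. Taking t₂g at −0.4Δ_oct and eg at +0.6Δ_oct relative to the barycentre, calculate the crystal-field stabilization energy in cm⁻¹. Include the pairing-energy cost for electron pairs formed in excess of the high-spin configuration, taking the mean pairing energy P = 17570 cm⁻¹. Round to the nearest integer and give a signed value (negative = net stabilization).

Cr²⁺: group 6, so d-count = 6 − 2 = 4.
Electron filling gives t₂g⁴ eg⁰.
CFSE(orbital) = 4×(-0.4Δ_oct) + 0×(0.6Δ_oct) = -1.6Δ_oct; with Δ_oct = 26465 cm⁻¹ that is -42344 cm⁻¹.
High-spin d⁴ would be t₂g³ eg¹ with 0 pairs; low-spin has 1, so 1 excess pair costs +1P = +17570 cm⁻¹.
Combining: -42344 + 17570 = -24774 cm⁻¹.

-24774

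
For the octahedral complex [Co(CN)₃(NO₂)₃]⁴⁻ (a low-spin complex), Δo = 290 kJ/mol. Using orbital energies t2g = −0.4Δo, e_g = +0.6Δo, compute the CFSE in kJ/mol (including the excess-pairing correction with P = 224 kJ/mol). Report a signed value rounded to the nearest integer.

Ligand charges: 3×(-1) from CN⁻ and 3×(-1) from NO₂⁻ sum to -6; with overall charge -4, Co is +2.
Group 9 minus oxidation state +2 gives a d⁷ configuration for Co²⁺.
The d⁷ electrons fill as t2g^6 e_g^1.
Orbital CFSE = 6(-0.4) + 1(0.6) = -1.8Δo = -1.8 × 290 = -522 kJ/mol.
Pairing penalty: 3 pairs vs 2 in the high-spin reference → 1 extra × P = 224 kJ/mol.
Overall CFSE = -522 + 224 = -298 kJ/mol.

-298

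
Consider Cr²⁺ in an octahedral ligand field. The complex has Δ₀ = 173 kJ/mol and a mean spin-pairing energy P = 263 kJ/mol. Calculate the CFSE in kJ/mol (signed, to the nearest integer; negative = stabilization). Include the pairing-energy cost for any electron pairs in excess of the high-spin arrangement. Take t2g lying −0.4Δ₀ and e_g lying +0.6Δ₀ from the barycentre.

-104

Cr²⁺: group 6, so d-count = 6 − 2 = 4.
Since Δ₀ = 173 kJ/mol < P = 263 kJ/mol, the complex adopts the high-spin configuration.
Filling d⁴ accordingly: t2g^3 e_g^1.
Orbital CFSE = -0.6Δ₀ = -0.6 × 173 = -104 kJ/mol.
High-spin has no excess pairs, so no pairing correction applies.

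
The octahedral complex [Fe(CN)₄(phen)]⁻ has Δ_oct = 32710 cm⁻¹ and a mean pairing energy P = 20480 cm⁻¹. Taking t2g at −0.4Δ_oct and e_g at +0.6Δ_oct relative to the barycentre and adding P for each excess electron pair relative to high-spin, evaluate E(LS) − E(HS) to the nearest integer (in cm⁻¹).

Ligand charges: 4×(-1) from CN⁻ and 1×(+0) from phen sum to -4; with overall charge -1, Fe is +3.
Fe sits in group 8; removing 3 electrons leaves Fe³⁺ with 8 − 3 = 5 d electrons.
High-spin d⁵ fills as t2g^3 e_g^2 with CFSE 3(−0.4) + 2(+0.6) = 0.0Δ_oct = 0 cm⁻¹.
Low-spin: t2g^5 e_g^0, orbital CFSE = -2.0Δ_oct = -65420 cm⁻¹; plus 2 excess pairs × P = +40960 cm⁻¹; total -24460 cm⁻¹.
E(LS) − E(HS) = -24460 − (0) = -24460 cm⁻¹.

-24460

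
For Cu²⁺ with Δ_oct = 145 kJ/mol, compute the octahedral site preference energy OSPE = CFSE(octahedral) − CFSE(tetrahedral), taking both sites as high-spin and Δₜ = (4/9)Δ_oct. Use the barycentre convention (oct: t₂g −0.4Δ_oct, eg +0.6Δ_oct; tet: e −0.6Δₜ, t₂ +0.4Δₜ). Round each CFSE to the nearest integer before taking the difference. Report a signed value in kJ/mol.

Group 11 minus oxidation state +2 gives a d⁹ configuration for Cu²⁺.
In an octahedral site d⁹ (HS) is t2g^6 e_g^3, giving CFSE(oct) = -0.6Δ_oct = -87 kJ/mol.
In a tetrahedral site the filling is e^4 t2^5: CFSE(tet) = -0.4Δₜ = -0.4 × (4/9)(145) = -26 kJ/mol.
OSPE = -87 − (-26) = -61 kJ/mol.

-61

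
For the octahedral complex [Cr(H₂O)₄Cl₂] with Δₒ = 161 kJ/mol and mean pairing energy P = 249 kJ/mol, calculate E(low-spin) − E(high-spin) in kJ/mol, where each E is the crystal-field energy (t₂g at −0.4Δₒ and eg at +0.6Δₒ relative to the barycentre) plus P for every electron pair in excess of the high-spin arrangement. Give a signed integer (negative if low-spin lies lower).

88

Ligand charges: 4×(+0) from H₂O and 2×(-1) from Cl⁻ sum to -2; with overall charge +0, Cr is +2.
Group 6 minus oxidation state +2 gives a d⁴ configuration for Cr²⁺.
In the high-spin limit (t₂g³ eg¹) the orbital term is -0.6Δₒ = -97 kJ/mol, with no excess pairing.
For low-spin the configuration is t₂g⁴ eg⁰: orbital energy -1.6 × 161 = -258 kJ/mol, and 1 additional pair relative to high-spin adds 249 kJ/mol, giving -9 kJ/mol.
The difference is -9 − (-97) = 88 kJ/mol, so high-spin lies lower.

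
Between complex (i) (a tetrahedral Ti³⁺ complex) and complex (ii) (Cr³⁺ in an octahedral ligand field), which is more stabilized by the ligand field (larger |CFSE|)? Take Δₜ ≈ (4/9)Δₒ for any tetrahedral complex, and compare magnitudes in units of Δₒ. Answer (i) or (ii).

(i): Ti sits in group 4; removing 3 electrons leaves Ti³⁺ with 4 − 3 = 1 d electrons; Tetrahedral fields are weak (Δₜ ≈ 4/9 Δₒ), so electrons fill high-spin; e¹ t₂⁰, CFSE = -0.6Δₜ ≈ -0.27Δₒ.
(ii): Cr sits in group 6; removing 3 electrons leaves Cr³⁺ with 6 − 3 = 3 d electrons; For octahedral d³ the high- and low-spin configurations coincide; t2g^3 e_g^0, CFSE = -1.2Δₒ.
So (ii) has the larger |CFSE|.

(ii)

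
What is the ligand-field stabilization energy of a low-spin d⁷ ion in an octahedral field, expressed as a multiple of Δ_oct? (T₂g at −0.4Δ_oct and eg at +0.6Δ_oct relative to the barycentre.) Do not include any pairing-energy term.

-1.8 Δ_oct

Configuration: t₂g⁶ eg¹.
CFSE = 6(-0.4Δ_oct) + 1(0.6Δ_oct) = -2.4Δ_oct + 0.6Δ_oct = -1.8Δ_oct.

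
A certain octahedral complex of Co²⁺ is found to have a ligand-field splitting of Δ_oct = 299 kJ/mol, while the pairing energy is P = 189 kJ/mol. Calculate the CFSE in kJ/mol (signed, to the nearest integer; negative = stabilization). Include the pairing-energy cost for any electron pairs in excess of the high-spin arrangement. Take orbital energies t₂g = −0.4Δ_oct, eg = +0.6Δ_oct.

-349

Co is in group 9, so Co²⁺ is d⁷ (9 − 2 = 7).
Since Δ_oct = 299 kJ/mol > P = 189 kJ/mol, the complex adopts the low-spin configuration.
That gives t₂g⁶ eg¹.
Orbital CFSE = -1.8Δ_oct = -1.8 × 299 = -538 kJ/mol.
Excess pairs vs high-spin: 3 − 2 = 1; pairing cost = +189 kJ/mol.
Net CFSE = -538 + 189 = -349 kJ/mol.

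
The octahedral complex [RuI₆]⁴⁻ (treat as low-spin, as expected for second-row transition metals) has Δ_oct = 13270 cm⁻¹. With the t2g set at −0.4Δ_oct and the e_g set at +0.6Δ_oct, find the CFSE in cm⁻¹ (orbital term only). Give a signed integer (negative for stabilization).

-31848

Each I⁻ contributes -1; 6 × (-1) = -6. With overall charge -4, Ru is in the +2 oxidation state.
Ru sits in group 8; removing 2 electrons leaves Ru²⁺ with 8 − 2 = 6 d electrons.
Electron filling gives t2g^6 e_g^0.
CFSE(orbital) = 6×(-0.4Δ_oct) + 0×(0.6Δ_oct) = -2.4Δ_oct; with Δ_oct = 13270 cm⁻¹ that is -31848 cm⁻¹.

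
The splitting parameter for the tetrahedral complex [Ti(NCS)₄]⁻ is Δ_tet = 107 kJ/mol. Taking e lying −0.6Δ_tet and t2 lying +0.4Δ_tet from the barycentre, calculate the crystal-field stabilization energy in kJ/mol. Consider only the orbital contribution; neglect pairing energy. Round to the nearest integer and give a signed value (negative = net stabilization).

-64

Each NCS⁻ contributes -1; 4 × (-1) = -4. With overall charge -1, Ti is in the +3 oxidation state.
Ti³⁺: group 4, so d-count = 4 − 3 = 1.
With tetrahedral geometry the complex is necessarily high-spin.
The d¹ electrons fill as e^1 t2^0.
Orbital CFSE = 1(-0.6) + 0(0.4) = -0.6Δ_tet = -0.6 × 107 = -64 kJ/mol.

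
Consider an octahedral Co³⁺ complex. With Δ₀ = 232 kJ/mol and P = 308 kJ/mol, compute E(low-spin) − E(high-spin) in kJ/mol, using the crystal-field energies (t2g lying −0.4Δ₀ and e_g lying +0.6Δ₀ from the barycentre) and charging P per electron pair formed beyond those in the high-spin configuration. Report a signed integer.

Co sits in group 9; removing 3 electrons leaves Co³⁺ with 9 − 3 = 6 d electrons.
In the high-spin limit (t2g^4 e_g^2) the orbital term is -0.4Δ₀ = -93 kJ/mol, with no excess pairing.
For low-spin the configuration is t2g^6 e_g^0: orbital energy -2.4 × 232 = -557 kJ/mol, and 2 additional pairs relative to high-spin add 616 kJ/mol, giving 59 kJ/mol.
E(LS) − E(HS) = 59 − (-93) = 152 kJ/mol.

152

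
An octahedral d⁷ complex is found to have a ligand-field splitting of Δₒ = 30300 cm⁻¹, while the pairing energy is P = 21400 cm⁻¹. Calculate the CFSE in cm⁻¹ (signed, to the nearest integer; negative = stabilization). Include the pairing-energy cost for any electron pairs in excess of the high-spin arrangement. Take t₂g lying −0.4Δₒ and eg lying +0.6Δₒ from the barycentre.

Here Δₒ > P (30300 > 21400), so the low-spin state is favoured.
Filling d⁷ accordingly: t₂g⁶ eg¹.
Orbital CFSE = -1.8Δₒ = -1.8 × 30300 = -54540 cm⁻¹.
Excess pairs vs high-spin: 3 − 2 = 1; pairing cost = +21400 cm⁻¹.
Net CFSE = -54540 + 21400 = -33140 cm⁻¹.

-33140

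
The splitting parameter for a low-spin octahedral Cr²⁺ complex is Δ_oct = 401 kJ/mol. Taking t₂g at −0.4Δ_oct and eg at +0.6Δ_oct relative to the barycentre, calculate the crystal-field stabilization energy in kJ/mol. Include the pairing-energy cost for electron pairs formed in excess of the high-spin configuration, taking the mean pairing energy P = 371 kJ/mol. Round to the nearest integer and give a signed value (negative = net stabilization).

-271

Group 6 minus oxidation state +2 gives a d⁴ configuration for Cr²⁺.
Configuration: t₂g⁴ eg⁰.
CFSE(orbital) = 4×(-0.4Δ_oct) + 0×(0.6Δ_oct) = -1.6Δ_oct; with Δ_oct = 401 kJ/mol that is -642 kJ/mol.
Relative to high-spin t₂g³ eg¹ (0 paired), the low-spin configuration has 1 additional pair, contributing +1 × 371 = +371 kJ/mol.
Overall CFSE = -642 + 371 = -271 kJ/mol.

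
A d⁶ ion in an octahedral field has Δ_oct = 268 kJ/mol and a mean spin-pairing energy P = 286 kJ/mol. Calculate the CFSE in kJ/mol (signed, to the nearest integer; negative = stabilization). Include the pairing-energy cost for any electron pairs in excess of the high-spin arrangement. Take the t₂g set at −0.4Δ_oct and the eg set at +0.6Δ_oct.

-107

Since Δ_oct = 268 kJ/mol < P = 286 kJ/mol, the complex adopts the high-spin configuration.
Configuration: t₂g⁴ eg².
Orbital CFSE = -0.4Δ_oct = -0.4 × 268 = -107 kJ/mol.
High-spin has no excess pairs, so no pairing correction applies.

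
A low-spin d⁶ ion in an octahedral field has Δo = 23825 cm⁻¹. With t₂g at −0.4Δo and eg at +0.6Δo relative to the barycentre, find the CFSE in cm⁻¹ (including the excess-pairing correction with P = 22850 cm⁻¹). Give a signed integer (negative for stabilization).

-11480

The d⁶ electrons fill as t₂g⁶ eg⁰.
CFSE(orbital) = 6×(-0.4Δo) + 0×(0.6Δo) = -2.4Δo; with Δo = 23825 cm⁻¹ that is -57180 cm⁻¹.
High-spin d⁶ would be t₂g⁴ eg² with 1 pair; low-spin has 3, so 2 excess pairs cost +2P = +45700 cm⁻¹.
Overall CFSE = -57180 + 45700 = -11480 cm⁻¹.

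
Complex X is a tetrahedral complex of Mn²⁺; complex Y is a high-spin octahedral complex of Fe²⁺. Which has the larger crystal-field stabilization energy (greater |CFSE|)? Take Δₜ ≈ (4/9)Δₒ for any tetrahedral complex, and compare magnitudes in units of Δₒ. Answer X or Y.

X: Mn sits in group 7; removing 2 electrons leaves Mn²⁺ with 7 − 2 = 5 d electrons; Tetrahedral splitting is small, so the complex is high-spin; e² t₂³, CFSE = 0.0Δₜ ≈ 0.00Δₒ.
Y: Fe²⁺: group 8, so d-count = 8 − 2 = 6; t2g^4 e_g^2, CFSE = -0.4Δₒ.
So Y has the larger |CFSE|.

Y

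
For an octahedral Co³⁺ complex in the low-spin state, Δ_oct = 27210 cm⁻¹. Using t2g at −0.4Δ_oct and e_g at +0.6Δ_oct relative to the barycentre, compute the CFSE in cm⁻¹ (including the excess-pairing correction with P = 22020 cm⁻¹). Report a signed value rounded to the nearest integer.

-21264

Co is in group 9, so Co³⁺ is d⁶ (9 − 3 = 6).
Configuration: t2g^6 e_g^0.
CFSE(orbital) = 6×(-0.4Δ_oct) + 0×(0.6Δ_oct) = -2.4Δ_oct; with Δ_oct = 27210 cm⁻¹ that is -65304 cm⁻¹.
Pairing penalty: 3 pairs vs 1 in the high-spin reference → 2 extra × P = 44040 cm⁻¹.
Net CFSE = -65304 + 44040 = -21264 cm⁻¹.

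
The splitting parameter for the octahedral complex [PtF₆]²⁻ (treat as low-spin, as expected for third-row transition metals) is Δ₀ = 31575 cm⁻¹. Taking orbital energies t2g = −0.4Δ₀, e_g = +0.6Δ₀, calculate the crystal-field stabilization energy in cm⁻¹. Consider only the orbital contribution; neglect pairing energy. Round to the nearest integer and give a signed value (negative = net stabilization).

Each F⁻ contributes -1; 6 × (-1) = -6. With overall charge -2, Pt is in the +4 oxidation state.
Group 10 minus oxidation state +4 gives a d⁶ configuration for Pt⁴⁺.
Electron filling gives t2g^6 e_g^0.
CFSE(orbital) = 6×(-0.4Δ₀) + 0×(0.6Δ₀) = -2.4Δ₀; with Δ₀ = 31575 cm⁻¹ that is -75780 cm⁻¹.

-75780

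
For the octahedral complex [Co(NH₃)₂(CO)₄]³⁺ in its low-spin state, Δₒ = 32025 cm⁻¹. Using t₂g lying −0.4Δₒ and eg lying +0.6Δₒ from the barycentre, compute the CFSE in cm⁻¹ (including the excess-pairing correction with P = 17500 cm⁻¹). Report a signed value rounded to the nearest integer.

-41860

Ligand charges: 2×(+0) from NH₃ and 4×(+0) from CO sum to +0; with overall charge +3, Co is +3.
Co sits in group 9; removing 3 electrons leaves Co³⁺ with 9 − 3 = 6 d electrons.
Configuration: t₂g⁶ eg⁰.
CFSE(orbital) = 6×(-0.4Δₒ) + 0×(0.6Δₒ) = -2.4Δₒ; with Δₒ = 32025 cm⁻¹ that is -76860 cm⁻¹.
Relative to high-spin t₂g⁴ eg² (1 paired), the low-spin configuration has 2 additional pairs, contributing +2 × 17500 = +35000 cm⁻¹.
Overall CFSE = -76860 + 35000 = -41860 cm⁻¹.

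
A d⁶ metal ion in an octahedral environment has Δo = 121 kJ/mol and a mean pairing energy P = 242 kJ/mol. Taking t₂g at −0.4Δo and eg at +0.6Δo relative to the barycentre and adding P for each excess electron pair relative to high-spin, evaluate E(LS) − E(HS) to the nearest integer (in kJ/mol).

242

High-spin: t₂g⁴ eg², CFSE = -0.4Δo = -48 kJ/mol.
Low-spin t₂g⁶ eg⁰ gives -2.4Δo = -290 kJ/mol, but forming 2 extra pairs costs 2P = 484 kJ/mol, so E(LS) = -290 + 484 = 194 kJ/mol.
E(LS) − E(HS) = 194 − (-48) = 242 kJ/mol.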